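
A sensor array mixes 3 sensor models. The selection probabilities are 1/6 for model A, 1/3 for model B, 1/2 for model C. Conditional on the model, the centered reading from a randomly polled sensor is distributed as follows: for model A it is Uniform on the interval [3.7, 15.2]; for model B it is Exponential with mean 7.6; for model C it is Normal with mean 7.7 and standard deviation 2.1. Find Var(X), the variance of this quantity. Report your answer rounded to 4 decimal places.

23.7422

Per component, A: μ=9.45, E[X²]=100.323; B: μ=7.6, E[X²]=115.52; C: μ=7.7, E[X²]=63.7.
E[X] = 0.166667·9.45 + 0.333333·7.6 + 0.5·7.7 = 7.95833.
E[X²] = 0.166667·100.323 + 0.333333·115.52 + 0.5·63.7 = 87.0772.
Var(X) = E[X²] − (E[X])² = 87.0772 − 63.3351 = 23.7422.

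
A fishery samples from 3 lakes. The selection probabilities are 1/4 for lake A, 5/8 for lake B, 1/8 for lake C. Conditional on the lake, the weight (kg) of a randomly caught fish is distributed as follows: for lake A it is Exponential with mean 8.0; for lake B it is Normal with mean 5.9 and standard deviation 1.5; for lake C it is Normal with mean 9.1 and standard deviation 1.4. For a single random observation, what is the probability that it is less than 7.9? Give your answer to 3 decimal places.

Conditional on each lake, P(X < 7.9): A: 0.627493; B: 0.908789; C: 0.195683.
By total probability, P(X < 7.9) = 0.25·0.627493 + 0.625·0.908789 + 0.125·0.195683 = 0.749327.

0.749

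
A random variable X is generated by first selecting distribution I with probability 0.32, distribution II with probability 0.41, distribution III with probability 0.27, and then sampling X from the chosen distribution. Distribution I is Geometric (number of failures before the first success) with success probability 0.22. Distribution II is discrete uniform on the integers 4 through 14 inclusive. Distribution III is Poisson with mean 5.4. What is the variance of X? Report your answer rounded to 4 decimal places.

16.3503

Per component, I: μ=3.54545, E[X²]=28.686; II: μ=9, E[X²]=91; III: μ=5.4, E[X²]=34.56.
E[X] = 0.32·3.54545 + 0.41·9 + 0.27·5.4 = 6.28255.
E[X²] = 0.32·28.686 + 0.41·91 + 0.27·34.56 = 55.8207.
Var(X) = E[X²] − (E[X])² = 55.8207 − 39.4704 = 16.3503.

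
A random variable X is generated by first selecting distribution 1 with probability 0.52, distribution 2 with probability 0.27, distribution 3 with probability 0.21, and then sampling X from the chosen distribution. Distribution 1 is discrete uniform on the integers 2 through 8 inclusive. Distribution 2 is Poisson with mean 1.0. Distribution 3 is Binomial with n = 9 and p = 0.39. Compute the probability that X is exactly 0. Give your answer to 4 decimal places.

Conditional on each component, P(X = 0): 1: 0; 2: 0.367879; 3: 0.0116941.
By total probability, P(X = 0) = 0.52·0 + 0.27·0.367879 + 0.21·0.0116941 = 0.101783.

0.1018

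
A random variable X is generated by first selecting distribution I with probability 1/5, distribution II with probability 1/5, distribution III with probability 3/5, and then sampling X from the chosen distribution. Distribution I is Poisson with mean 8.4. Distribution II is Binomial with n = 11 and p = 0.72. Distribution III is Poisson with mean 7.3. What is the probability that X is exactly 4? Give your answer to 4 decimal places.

Conditional on each component, P(X = 4): I: 0.0466479; II: 0.011966; III: 0.0799338.
By total probability, P(X = 4) = 0.2·0.0466479 + 0.2·0.011966 + 0.6·0.0799338 = 0.0596831.

0.0597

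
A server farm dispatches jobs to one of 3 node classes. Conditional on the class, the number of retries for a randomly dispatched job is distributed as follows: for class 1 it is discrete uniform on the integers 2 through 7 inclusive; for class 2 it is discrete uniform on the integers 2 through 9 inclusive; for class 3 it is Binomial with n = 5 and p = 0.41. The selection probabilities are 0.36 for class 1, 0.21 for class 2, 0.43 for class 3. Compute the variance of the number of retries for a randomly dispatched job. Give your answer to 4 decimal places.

Per component, 1: μ=4.5, E[X²]=23.1667; 2: μ=5.5, E[X²]=35.5; 3: μ=2.05, E[X²]=5.412.
E[X] = 0.36·4.5 + 0.21·5.5 + 0.43·2.05 = 3.6565.
E[X²] = 0.36·23.1667 + 0.21·35.5 + 0.43·5.412 = 18.1222.
Var(X) = E[X²] − (E[X])² = 18.1222 − 13.37 = 4.75217.

4.7522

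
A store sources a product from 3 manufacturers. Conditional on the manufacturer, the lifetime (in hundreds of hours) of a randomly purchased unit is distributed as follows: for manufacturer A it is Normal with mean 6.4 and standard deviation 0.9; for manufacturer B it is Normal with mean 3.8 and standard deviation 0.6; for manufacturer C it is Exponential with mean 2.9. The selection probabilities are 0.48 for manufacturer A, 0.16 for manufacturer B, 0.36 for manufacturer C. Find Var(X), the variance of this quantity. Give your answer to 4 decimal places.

Per component, A: μ=6.4, E[X²]=41.77; B: μ=3.8, E[X²]=14.8; C: μ=2.9, E[X²]=16.82.
E[X] = 0.48·6.4 + 0.16·3.8 + 0.36·2.9 = 4.724.
E[X²] = 0.48·41.77 + 0.16·14.8 + 0.36·16.82 = 28.4728.
Var(X) = E[X²] − (E[X])² = 28.4728 − 22.3162 = 6.15662.

6.1566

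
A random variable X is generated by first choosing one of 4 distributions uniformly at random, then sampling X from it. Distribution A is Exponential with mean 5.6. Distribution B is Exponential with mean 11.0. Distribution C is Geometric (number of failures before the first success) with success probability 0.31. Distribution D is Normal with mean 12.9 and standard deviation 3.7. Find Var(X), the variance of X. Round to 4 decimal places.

Per component, A: μ=5.6, E[X²]=62.72; B: μ=11, E[X²]=242; C: μ=2.22581, E[X²]=12.1342; D: μ=12.9, E[X²]=180.1.
E[X] = 0.25·5.6 + 0.25·11 + 0.25·2.22581 + 0.25·12.9 = 7.93145.
E[X²] = 0.25·62.72 + 0.25·242 + 0.25·12.1342 + 0.25·180.1 = 124.239.
Var(X) = E[X²] − (E[X])² = 124.239 − 62.9079 = 61.3306.

61.3306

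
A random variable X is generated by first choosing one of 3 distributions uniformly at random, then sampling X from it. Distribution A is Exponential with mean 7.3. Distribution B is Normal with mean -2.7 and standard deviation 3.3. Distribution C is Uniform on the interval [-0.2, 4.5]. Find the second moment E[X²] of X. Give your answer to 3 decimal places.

43.741

For each component E[X²] = Var + (mean)², giving A: 106.58; B: 18.18; C: 6.46333.
Overall E[X²] = 0.333333·106.58 + 0.333333·18.18 + 0.333333·6.46333 = 43.7411.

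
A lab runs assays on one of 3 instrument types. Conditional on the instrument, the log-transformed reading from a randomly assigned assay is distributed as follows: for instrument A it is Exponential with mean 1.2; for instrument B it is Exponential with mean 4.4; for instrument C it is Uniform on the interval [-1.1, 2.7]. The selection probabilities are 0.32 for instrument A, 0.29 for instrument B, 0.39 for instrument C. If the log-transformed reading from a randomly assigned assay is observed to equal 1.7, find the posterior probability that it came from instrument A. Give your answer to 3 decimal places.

Likelihoods f(1.7 | ·): A: 0.202101; B: 0.154437; C: 0.263158.
Posterior ∝ prior × likelihood. Numerator for A: 0.32·0.202101 = 0.0646723.
Normalizing constant: 0.32·0.202101 + 0.29·0.154437 + 0.39·0.263158 = 0.212091.
P(A | observation) = 0.0646723 / 0.212091 = 0.304928.

0.305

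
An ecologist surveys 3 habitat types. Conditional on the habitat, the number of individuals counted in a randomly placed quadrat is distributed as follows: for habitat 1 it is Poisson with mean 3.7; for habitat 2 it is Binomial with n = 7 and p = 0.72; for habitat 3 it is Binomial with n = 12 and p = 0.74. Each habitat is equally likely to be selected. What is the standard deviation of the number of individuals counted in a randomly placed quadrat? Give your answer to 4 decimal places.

Per component, 1: μ=3.7, E[X²]=17.39; 2: μ=5.04, E[X²]=26.8128; 3: μ=8.88, E[X²]=81.1632.
E[X] = 0.333333·3.7 + 0.333333·5.04 + 0.333333·8.88 = 5.87333.
E[X²] = 0.333333·17.39 + 0.333333·26.8128 + 0.333333·81.1632 = 41.7887.
Var(X) = E[X²] − (E[X])² = 41.7887 − 34.496 = 7.29262.
SD(X) = √7.29262 = 2.70049.

2.7005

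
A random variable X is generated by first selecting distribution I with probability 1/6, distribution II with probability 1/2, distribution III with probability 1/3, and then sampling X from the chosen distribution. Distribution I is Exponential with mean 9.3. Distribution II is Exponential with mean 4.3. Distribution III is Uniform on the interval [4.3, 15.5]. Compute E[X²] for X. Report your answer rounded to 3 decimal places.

For each component E[X²] = Var + (mean)², giving I: 172.98; II: 36.98; III: 108.463.
Overall E[X²] = 0.166667·172.98 + 0.5·36.98 + 0.333333·108.463 = 83.4744.

83.474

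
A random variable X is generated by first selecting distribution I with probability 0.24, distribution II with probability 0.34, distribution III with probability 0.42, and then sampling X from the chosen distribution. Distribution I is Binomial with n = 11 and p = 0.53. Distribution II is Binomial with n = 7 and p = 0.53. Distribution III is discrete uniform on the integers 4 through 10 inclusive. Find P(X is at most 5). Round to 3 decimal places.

Conditional on each component, P(X ≤ 5): I: 0.419274; II: 0.915332; III: 0.285714.
By total probability, P(X ≤ 5) = 0.24·0.419274 + 0.34·0.915332 + 0.42·0.285714 = 0.531839.

0.532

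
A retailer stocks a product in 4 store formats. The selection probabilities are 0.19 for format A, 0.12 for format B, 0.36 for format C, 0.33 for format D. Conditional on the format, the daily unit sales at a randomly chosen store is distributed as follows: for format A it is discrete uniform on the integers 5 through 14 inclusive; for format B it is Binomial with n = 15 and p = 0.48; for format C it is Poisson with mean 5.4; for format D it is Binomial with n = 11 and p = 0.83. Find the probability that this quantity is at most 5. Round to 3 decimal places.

Conditional on each format, P(X ≤ 5): A: 0.1; B: 0.190479; C: 0.546132; D: 0.00510578.
By total probability, P(X ≤ 5) = 0.19·0.1 + 0.12·0.190479 + 0.36·0.546132 + 0.33·0.00510578 = 0.24015.

0.240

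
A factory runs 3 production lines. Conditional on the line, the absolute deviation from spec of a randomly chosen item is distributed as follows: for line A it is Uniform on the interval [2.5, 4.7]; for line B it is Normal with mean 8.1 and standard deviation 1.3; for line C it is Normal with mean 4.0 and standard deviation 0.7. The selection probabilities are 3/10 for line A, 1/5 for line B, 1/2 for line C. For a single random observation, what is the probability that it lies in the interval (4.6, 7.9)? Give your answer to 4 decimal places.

0.1985

Conditional on each line, P(4.6 < X < 7.9): A: 0.0454545; B: 0.435318; C: 0.195683.
By total probability, P(4.6 < X < 7.9) = 0.3·0.0454545 + 0.2·0.435318 + 0.5·0.195683 = 0.198541.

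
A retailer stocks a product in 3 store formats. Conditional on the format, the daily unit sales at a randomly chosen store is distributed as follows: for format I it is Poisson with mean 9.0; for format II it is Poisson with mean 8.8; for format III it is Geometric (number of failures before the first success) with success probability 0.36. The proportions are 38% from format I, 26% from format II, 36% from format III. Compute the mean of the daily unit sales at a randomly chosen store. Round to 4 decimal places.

6.3480

Component means — I: 9; II: 8.8; III: 1.77778.
E[X] = 0.38·9 + 0.26·8.8 + 0.36·1.77778 = 6.348.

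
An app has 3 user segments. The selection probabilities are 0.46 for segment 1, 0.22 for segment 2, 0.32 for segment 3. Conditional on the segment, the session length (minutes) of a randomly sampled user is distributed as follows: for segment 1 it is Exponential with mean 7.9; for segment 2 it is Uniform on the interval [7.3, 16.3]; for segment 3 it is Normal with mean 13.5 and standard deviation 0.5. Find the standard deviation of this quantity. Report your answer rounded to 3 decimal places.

6.052

Per component, 1: μ=7.9, E[X²]=124.82; 2: μ=11.8, E[X²]=145.99; 3: μ=13.5, E[X²]=182.5.
E[X] = 0.46·7.9 + 0.22·11.8 + 0.32·13.5 = 10.55.
E[X²] = 0.46·124.82 + 0.22·145.99 + 0.32·182.5 = 147.935.
Var(X) = E[X²] − (E[X])² = 147.935 − 111.303 = 36.6325.
SD(X) = √36.6325 = 6.05248.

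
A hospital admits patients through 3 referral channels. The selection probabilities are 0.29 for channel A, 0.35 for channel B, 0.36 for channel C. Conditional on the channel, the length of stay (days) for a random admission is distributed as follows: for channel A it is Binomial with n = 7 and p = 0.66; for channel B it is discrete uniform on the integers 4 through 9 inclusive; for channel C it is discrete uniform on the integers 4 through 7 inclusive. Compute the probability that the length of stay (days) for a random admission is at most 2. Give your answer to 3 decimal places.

0.014

Conditional on each channel, P(X ≤ 2): A: 0.0492247; B: 0; C: 0.
By total probability, P(X ≤ 2) = 0.29·0.0492247 + 0.35·0 + 0.36·0 = 0.0142752.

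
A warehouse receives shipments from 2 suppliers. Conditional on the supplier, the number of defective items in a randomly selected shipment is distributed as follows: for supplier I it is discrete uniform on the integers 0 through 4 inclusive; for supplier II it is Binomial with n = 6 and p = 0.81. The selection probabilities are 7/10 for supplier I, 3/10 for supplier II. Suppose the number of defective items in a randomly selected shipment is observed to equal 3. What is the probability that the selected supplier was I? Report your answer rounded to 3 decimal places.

Likelihoods P(X=3 | ·): I: 0.2; II: 0.0729031.
Posterior ∝ prior × likelihood. Numerator for I: 0.7·0.2 = 0.14.
Normalizing constant: 0.7·0.2 + 0.3·0.0729031 = 0.161871.
P(I | observation) = 0.14 / 0.161871 = 0.864887.

0.865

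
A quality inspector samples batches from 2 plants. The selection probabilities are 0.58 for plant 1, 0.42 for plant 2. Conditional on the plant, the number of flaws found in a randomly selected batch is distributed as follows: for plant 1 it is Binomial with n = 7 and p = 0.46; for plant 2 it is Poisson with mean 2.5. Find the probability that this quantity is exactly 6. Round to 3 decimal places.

0.032

Conditional on each plant, P(X = 6): 1: 0.0358128; 2: 0.0278337.
By total probability, P(X = 6) = 0.58·0.0358128 + 0.42·0.0278337 = 0.0324616.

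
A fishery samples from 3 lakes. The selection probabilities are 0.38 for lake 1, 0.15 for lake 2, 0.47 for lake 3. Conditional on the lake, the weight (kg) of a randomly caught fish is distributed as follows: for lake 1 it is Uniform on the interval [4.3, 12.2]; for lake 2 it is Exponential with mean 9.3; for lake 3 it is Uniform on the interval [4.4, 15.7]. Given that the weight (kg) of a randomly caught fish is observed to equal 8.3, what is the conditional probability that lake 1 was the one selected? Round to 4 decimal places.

0.4995

Likelihoods f(8.3 | ·): 1: 0.126582; 2: 0.0440475; 3: 0.0884956.
Posterior ∝ prior × likelihood. Numerator for 1: 0.38·0.126582 = 0.0481013.
Normalizing constant: 0.38·0.126582 + 0.15·0.0440475 + 0.47·0.0884956 = 0.0963013.
P(1 | observation) = 0.0481013 / 0.0963013 = 0.499487.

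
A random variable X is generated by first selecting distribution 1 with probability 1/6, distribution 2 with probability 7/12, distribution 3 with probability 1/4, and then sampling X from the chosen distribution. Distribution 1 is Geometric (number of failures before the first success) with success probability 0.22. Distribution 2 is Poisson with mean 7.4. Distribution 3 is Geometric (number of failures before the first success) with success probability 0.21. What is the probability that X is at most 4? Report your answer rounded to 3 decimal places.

0.373

Conditional on each component, P(X ≤ 4): 1: 0.711283; 2: 0.139525; 3: 0.692294.
By total probability, P(X ≤ 4) = 0.166667·0.711283 + 0.583333·0.139525 + 0.25·0.692294 = 0.373011.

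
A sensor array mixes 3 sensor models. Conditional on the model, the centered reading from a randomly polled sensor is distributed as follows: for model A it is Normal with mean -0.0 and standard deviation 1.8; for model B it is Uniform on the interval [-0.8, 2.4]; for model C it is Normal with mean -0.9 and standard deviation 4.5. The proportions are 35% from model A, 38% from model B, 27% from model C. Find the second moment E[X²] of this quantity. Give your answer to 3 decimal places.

7.388

For each component E[X²] = Var + (mean)², giving A: 3.24; B: 1.49333; C: 21.06.
Overall E[X²] = 0.35·3.24 + 0.38·1.49333 + 0.27·21.06 = 7.38767.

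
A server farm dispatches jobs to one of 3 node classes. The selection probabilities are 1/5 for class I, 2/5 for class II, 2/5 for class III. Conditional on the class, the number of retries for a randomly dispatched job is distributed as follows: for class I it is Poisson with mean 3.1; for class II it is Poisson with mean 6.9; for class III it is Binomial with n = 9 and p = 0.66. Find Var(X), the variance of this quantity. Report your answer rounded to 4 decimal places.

6.1357

Per component, I: μ=3.1, E[X²]=12.71; II: μ=6.9, E[X²]=54.51; III: μ=5.94, E[X²]=37.3032.
E[X] = 0.2·3.1 + 0.4·6.9 + 0.4·5.94 = 5.756.
E[X²] = 0.2·12.71 + 0.4·54.51 + 0.4·37.3032 = 39.2673.
Var(X) = E[X²] − (E[X])² = 39.2673 − 33.1315 = 6.13574.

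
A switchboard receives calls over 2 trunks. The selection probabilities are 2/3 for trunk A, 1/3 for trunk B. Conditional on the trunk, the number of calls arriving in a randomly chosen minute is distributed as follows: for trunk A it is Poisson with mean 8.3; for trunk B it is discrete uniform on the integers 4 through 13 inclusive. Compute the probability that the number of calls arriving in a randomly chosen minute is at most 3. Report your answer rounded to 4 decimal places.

0.0230

Conditional on each trunk, P(X ≤ 3): A: 0.0345545; B: 0.
By total probability, P(X ≤ 3) = 0.666667·0.0345545 + 0.333333·0 = 0.0230363.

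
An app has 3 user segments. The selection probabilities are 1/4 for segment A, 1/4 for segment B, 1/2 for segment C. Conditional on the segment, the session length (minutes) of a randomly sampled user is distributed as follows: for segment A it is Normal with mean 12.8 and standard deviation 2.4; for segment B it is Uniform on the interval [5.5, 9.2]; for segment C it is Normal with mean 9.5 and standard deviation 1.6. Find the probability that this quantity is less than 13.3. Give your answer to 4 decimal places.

0.8912

Conditional on each segment, P(X < 13.3): A: 0.582516; B: 1; C: 0.991226.
By total probability, P(X < 13.3) = 0.25·0.582516 + 0.25·1 + 0.5·0.991226 = 0.891242.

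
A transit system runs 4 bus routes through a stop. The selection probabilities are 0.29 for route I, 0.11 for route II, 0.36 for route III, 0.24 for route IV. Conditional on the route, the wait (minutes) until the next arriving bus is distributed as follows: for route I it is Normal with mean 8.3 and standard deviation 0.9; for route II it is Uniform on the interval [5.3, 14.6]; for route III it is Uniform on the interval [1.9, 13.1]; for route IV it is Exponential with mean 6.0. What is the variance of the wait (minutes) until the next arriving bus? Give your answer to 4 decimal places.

14.7968

Per component, I: μ=8.3, E[X²]=69.7; II: μ=9.95, E[X²]=106.21; III: μ=7.5, E[X²]=66.7033; IV: μ=6, E[X²]=72.
E[X] = 0.29·8.3 + 0.11·9.95 + 0.36·7.5 + 0.24·6 = 7.6415.
E[X²] = 0.29·69.7 + 0.11·106.21 + 0.36·66.7033 + 0.24·72 = 73.1893.
Var(X) = E[X²] − (E[X])² = 73.1893 − 58.3925 = 14.7968.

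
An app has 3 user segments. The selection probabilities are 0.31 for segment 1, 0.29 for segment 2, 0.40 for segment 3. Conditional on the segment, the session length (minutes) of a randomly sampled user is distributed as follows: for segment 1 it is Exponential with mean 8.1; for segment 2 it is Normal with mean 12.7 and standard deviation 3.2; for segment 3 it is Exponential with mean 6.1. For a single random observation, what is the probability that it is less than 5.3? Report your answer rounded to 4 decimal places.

Conditional on each segment, P(X < 5.3): 1: 0.480205; 2: 0.0103751; 3: 0.580567.
By total probability, P(X < 5.3) = 0.31·0.480205 + 0.29·0.0103751 + 0.4·0.580567 = 0.384099.

0.3841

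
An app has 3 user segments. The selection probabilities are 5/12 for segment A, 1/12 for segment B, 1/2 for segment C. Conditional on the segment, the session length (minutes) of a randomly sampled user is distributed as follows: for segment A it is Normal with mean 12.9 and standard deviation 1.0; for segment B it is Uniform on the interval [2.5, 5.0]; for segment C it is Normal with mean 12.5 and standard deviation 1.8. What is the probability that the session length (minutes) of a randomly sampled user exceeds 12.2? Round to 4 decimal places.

Conditional on each segment, P(X > 12.2): A: 0.758036; B: 0; C: 0.566184.
By total probability, P(X > 12.2) = 0.416667·0.758036 + 0.0833333·0 + 0.5·0.566184 = 0.59894.

0.5989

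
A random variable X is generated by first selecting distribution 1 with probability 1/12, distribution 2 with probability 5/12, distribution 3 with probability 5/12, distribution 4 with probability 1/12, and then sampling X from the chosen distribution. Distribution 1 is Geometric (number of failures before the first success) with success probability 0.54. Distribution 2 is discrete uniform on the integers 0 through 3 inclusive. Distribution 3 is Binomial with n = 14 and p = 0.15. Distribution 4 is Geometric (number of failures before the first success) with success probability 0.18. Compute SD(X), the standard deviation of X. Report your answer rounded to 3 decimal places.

2.065

Per component, 1: μ=0.851852, E[X²]=2.30316; 2: μ=1.5, E[X²]=3.5; 3: μ=2.1, E[X²]=6.195; 4: μ=4.55556, E[X²]=46.0617.
E[X] = 0.0833333·0.851852 + 0.416667·1.5 + 0.416667·2.1 + 0.0833333·4.55556 = 1.95062.
E[X²] = 0.0833333·2.30316 + 0.416667·3.5 + 0.416667·6.195 + 0.0833333·46.0617 = 8.06999.
Var(X) = E[X²] − (E[X])² = 8.06999 − 3.80491 = 4.26508.
SD(X) = √4.26508 = 2.06521.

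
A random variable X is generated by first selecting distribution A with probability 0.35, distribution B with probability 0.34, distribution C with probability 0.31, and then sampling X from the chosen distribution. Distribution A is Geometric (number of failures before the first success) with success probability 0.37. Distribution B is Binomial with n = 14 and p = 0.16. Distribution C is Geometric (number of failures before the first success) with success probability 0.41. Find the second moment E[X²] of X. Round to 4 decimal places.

For each component E[X²] = Var + (mean)², giving A: 7.5011; B: 6.8992; C: 5.58061.
Overall E[X²] = 0.35·7.5011 + 0.34·6.8992 + 0.31·5.58061 = 6.7011.

6.7011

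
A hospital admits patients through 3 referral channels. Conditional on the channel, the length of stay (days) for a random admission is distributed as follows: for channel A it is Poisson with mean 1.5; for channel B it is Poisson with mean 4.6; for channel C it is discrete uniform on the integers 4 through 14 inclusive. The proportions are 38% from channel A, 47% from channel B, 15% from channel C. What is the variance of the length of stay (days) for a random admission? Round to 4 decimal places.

10.5195

Per component, A: μ=1.5, E[X²]=3.75; B: μ=4.6, E[X²]=25.76; C: μ=9, E[X²]=91.
E[X] = 0.38·1.5 + 0.47·4.6 + 0.15·9 = 4.082.
E[X²] = 0.38·3.75 + 0.47·25.76 + 0.15·91 = 27.1822.
Var(X) = E[X²] − (E[X])² = 27.1822 − 16.6627 = 10.5195.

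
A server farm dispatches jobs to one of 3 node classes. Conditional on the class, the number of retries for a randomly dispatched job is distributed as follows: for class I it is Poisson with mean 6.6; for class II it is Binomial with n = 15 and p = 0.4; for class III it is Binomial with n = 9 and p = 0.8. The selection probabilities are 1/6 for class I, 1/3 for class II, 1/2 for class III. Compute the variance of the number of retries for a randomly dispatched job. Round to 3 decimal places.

Per component, I: μ=6.6, E[X²]=50.16; II: μ=6, E[X²]=39.6; III: μ=7.2, E[X²]=53.28.
E[X] = 0.166667·6.6 + 0.333333·6 + 0.5·7.2 = 6.7.
E[X²] = 0.166667·50.16 + 0.333333·39.6 + 0.5·53.28 = 48.2.
Var(X) = E[X²] − (E[X])² = 48.2 − 44.89 = 3.31.

3.310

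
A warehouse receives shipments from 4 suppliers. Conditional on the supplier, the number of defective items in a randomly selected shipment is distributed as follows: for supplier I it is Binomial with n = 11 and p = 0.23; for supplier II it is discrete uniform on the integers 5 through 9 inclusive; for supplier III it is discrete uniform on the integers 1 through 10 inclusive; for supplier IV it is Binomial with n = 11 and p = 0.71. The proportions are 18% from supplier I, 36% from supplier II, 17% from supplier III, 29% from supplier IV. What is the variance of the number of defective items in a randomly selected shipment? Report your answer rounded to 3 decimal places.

6.619

Per component, I: μ=2.53, E[X²]=8.349; II: μ=7, E[X²]=51; III: μ=5.5, E[X²]=38.5; IV: μ=7.81, E[X²]=63.261.
E[X] = 0.18·2.53 + 0.36·7 + 0.17·5.5 + 0.29·7.81 = 6.1753.
E[X²] = 0.18·8.349 + 0.36·51 + 0.17·38.5 + 0.29·63.261 = 44.7535.
Var(X) = E[X²] − (E[X])² = 44.7535 − 38.1343 = 6.61918.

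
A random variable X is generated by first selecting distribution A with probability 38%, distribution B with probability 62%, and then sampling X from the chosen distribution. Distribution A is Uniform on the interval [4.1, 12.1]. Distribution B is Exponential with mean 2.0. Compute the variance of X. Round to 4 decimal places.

13.2733

Per component, A: μ=8.1, E[X²]=70.9433; B: μ=2, E[X²]=8.
E[X] = 0.38·8.1 + 0.62·2 = 4.318.
E[X²] = 0.38·70.9433 + 0.62·8 = 31.9185.
Var(X) = E[X²] − (E[X])² = 31.9185 − 18.6451 = 13.2733.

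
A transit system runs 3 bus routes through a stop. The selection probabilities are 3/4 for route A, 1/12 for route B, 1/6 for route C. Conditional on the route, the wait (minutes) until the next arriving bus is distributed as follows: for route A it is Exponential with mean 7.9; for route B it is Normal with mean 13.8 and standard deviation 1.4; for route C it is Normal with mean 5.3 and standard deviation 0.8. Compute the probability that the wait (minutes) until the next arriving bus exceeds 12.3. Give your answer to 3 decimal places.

Conditional on each route, P(X > 12.3): A: 0.210775; B: 0.858012; C: 0.
By total probability, P(X > 12.3) = 0.75·0.210775 + 0.0833333·0.858012 + 0.166667·0 = 0.229583.

0.230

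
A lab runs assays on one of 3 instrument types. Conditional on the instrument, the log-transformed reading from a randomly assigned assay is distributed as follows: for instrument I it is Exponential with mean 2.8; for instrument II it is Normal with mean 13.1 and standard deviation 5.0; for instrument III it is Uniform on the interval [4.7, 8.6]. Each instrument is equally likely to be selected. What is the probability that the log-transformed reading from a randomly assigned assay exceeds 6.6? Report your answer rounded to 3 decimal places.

0.504

Conditional on each instrument, P(X > 6.6): I: 0.0946904; II: 0.9032; III: 0.512821.
By total probability, P(X > 6.6) = 0.333333·0.0946904 + 0.333333·0.9032 + 0.333333·0.512821 = 0.50357.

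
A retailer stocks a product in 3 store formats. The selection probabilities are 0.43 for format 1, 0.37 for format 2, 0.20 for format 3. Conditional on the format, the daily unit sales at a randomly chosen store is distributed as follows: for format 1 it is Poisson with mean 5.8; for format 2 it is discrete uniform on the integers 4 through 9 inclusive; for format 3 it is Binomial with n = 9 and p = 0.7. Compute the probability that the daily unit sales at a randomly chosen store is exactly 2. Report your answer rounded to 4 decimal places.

0.0227

Conditional on each format, P(X = 2): 1: 0.0509235; 2: 0; 3: 0.00385787.
By total probability, P(X = 2) = 0.43·0.0509235 + 0.37·0 + 0.2·0.00385787 = 0.0226687.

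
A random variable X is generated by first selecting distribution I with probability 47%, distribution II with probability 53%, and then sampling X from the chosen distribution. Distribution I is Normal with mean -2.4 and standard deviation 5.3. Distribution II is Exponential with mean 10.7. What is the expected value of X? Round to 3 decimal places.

Component means — I: -2.4; II: 10.7.
E[X] = 0.47·-2.4 + 0.53·10.7 = 4.543.

4.543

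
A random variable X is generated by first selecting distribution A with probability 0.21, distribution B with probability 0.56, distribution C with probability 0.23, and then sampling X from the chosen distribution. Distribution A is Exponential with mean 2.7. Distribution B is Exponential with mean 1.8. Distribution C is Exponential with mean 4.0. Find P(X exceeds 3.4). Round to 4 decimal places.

Conditional on each component, P(X > 3.4): A: 0.283864; B: 0.15124; C: 0.427415.
By total probability, P(X > 3.4) = 0.21·0.283864 + 0.56·0.15124 + 0.23·0.427415 = 0.242611.

0.2426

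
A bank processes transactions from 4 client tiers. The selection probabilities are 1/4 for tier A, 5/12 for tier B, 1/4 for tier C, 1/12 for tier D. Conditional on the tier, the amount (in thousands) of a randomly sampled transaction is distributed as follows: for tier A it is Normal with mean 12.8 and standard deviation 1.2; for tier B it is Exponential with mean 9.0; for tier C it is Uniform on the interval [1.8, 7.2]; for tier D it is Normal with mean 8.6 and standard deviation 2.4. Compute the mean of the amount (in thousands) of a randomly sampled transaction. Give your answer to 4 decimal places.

8.7917

Component means — A: 12.8; B: 9; C: 4.5; D: 8.6.
E[X] = 0.25·12.8 + 0.416667·9 + 0.25·4.5 + 0.0833333·8.6 = 8.79167.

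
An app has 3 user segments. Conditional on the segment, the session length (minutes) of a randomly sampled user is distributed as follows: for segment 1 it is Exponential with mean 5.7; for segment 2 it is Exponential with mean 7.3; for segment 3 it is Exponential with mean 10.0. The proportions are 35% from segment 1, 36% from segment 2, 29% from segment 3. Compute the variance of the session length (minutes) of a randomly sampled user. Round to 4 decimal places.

62.5163

Per component, 1: μ=5.7, E[X²]=64.98; 2: μ=7.3, E[X²]=106.58; 3: μ=10, E[X²]=200.
E[X] = 0.35·5.7 + 0.36·7.3 + 0.29·10 = 7.523.
E[X²] = 0.35·64.98 + 0.36·106.58 + 0.29·200 = 119.112.
Var(X) = E[X²] − (E[X])² = 119.112 − 56.5955 = 62.5163.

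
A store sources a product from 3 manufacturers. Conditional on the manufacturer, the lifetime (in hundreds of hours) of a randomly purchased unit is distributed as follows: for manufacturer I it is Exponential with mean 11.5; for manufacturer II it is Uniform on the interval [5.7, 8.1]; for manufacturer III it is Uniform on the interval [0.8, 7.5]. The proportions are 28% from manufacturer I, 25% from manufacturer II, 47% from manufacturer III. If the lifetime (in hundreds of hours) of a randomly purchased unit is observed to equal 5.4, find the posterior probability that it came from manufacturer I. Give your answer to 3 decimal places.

Likelihoods f(5.4 | ·): I: 0.0543717; II: 0; III: 0.149254.
Posterior ∝ prior × likelihood. Numerator for I: 0.28·0.0543717 = 0.0152241.
Normalizing constant: 0.28·0.0543717 + 0.25·0 + 0.47·0.149254 = 0.0853733.
P(I | observation) = 0.0152241 / 0.0853733 = 0.178323.

0.178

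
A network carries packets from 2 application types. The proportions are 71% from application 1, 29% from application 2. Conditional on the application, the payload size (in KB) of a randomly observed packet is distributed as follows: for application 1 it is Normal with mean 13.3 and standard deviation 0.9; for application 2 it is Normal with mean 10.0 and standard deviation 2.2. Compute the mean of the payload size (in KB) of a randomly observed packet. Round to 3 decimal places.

12.343

Component means — 1: 13.3; 2: 10.
E[X] = 0.71·13.3 + 0.29·10 = 12.343.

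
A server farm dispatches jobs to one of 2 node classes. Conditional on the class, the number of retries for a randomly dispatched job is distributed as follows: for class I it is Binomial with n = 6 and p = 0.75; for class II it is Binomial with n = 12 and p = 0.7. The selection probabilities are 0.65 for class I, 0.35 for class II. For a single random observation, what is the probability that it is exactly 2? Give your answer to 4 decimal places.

Conditional on each class, P(X = 2): I: 0.032959; II: 0.000190964.
By total probability, P(X = 2) = 0.65·0.032959 + 0.35·0.000190964 = 0.0214902.

0.0215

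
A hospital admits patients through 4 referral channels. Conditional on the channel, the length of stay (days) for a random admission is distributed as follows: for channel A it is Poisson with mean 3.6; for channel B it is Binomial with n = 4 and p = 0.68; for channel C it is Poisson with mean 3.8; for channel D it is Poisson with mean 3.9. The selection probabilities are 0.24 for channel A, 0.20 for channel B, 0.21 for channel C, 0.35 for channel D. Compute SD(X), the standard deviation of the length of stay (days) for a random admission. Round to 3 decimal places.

1.843

Per component, A: μ=3.6, E[X²]=16.56; B: μ=2.72, E[X²]=8.2688; C: μ=3.8, E[X²]=18.24; D: μ=3.9, E[X²]=19.11.
E[X] = 0.24·3.6 + 0.2·2.72 + 0.21·3.8 + 0.35·3.9 = 3.571.
E[X²] = 0.24·16.56 + 0.2·8.2688 + 0.21·18.24 + 0.35·19.11 = 16.1471.
Var(X) = E[X²] − (E[X])² = 16.1471 − 12.752 = 3.39502.
SD(X) = √3.39502 = 1.84256.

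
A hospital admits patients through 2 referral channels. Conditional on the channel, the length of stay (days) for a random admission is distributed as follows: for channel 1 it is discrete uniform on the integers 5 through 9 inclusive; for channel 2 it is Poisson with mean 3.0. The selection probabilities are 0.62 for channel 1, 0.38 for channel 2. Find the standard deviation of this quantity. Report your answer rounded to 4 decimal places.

2.4798

Per component, 1: μ=7, E[X²]=51; 2: μ=3, E[X²]=12.
E[X] = 0.62·7 + 0.38·3 = 5.48.
E[X²] = 0.62·51 + 0.38·12 = 36.18.
Var(X) = E[X²] − (E[X])² = 36.18 − 30.0304 = 6.1496.
SD(X) = √6.1496 = 2.47984.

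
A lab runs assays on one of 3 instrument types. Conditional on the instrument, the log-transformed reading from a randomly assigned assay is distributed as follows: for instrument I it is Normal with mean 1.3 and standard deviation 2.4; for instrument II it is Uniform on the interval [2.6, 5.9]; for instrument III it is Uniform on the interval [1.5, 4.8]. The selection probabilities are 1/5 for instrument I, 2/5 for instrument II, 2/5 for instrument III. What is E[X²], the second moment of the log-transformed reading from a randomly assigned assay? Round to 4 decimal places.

13.4100

For each component E[X²] = Var + (mean)², giving I: 7.45; II: 18.97; III: 10.83.
Overall E[X²] = 0.2·7.45 + 0.4·18.97 + 0.4·10.83 = 13.41.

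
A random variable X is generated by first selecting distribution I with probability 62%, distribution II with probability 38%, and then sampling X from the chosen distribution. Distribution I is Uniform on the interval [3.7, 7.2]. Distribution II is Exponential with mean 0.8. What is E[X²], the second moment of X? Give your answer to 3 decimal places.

For each component E[X²] = Var + (mean)², giving I: 30.7233; II: 1.28.
Overall E[X²] = 0.62·30.7233 + 0.38·1.28 = 19.5349.

19.535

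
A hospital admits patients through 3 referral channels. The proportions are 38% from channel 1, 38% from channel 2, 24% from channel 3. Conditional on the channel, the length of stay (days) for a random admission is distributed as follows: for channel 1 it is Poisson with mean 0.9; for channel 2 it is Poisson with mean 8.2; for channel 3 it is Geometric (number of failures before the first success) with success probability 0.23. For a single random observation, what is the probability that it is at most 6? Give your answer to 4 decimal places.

Conditional on each channel, P(X ≤ 6): 1: 0.999957; 2: 0.289562; 3: 0.839515.
By total probability, P(X ≤ 6) = 0.38·0.999957 + 0.38·0.289562 + 0.24·0.839515 = 0.691501.

0.6915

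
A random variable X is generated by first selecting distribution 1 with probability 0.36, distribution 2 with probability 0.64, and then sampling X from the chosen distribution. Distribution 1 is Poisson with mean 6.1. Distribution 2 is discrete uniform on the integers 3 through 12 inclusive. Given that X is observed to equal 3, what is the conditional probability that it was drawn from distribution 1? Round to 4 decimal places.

Likelihoods P(X=3 | ·): 1: 0.0848481; 2: 0.1.
Posterior ∝ prior × likelihood. Numerator for 1: 0.36·0.0848481 = 0.0305453.
Normalizing constant: 0.36·0.0848481 + 0.64·0.1 = 0.0945453.
P(1 | observation) = 0.0305453 / 0.0945453 = 0.323076.

0.3231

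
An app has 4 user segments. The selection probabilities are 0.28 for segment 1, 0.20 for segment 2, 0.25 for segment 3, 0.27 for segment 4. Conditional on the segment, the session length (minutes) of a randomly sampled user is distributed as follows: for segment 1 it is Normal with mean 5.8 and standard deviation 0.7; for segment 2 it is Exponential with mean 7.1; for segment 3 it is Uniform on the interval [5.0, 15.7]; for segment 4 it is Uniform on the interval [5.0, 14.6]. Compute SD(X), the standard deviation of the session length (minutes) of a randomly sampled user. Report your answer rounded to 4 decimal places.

Per component, 1: μ=5.8, E[X²]=34.13; 2: μ=7.1, E[X²]=100.82; 3: μ=10.35, E[X²]=116.663; 4: μ=9.8, E[X²]=103.72.
E[X] = 0.28·5.8 + 0.2·7.1 + 0.25·10.35 + 0.27·9.8 = 8.2775.
E[X²] = 0.28·34.13 + 0.2·100.82 + 0.25·116.663 + 0.27·103.72 = 86.8906.
Var(X) = E[X²] − (E[X])² = 86.8906 − 68.517 = 18.3736.
SD(X) = √18.3736 = 4.28645.

4.2864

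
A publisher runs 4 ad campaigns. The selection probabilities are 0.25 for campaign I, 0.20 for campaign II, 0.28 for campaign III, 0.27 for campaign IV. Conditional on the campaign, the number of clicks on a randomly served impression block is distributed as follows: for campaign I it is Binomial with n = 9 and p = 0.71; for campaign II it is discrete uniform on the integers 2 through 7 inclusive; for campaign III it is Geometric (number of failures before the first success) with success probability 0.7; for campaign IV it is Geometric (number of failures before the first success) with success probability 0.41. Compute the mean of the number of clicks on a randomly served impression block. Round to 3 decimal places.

3.006

Component means — I: 6.39; II: 4.5; III: 0.428571; IV: 1.43902.
E[X] = 0.25·6.39 + 0.2·4.5 + 0.28·0.428571 + 0.27·1.43902 = 3.00604.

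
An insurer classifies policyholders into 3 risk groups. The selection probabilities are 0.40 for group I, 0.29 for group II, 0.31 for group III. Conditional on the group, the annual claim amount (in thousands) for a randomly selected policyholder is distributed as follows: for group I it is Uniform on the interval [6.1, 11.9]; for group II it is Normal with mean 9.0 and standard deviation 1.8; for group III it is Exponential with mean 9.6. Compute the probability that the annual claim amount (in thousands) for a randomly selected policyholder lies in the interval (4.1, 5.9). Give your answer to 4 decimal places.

0.0460

Conditional on each group, P(4.1 < X < 5.9): I: 0; II: 0.0392724; III: 0.111543.
By total probability, P(4.1 < X < 5.9) = 0.4·0 + 0.29·0.0392724 + 0.31·0.111543 = 0.0459673.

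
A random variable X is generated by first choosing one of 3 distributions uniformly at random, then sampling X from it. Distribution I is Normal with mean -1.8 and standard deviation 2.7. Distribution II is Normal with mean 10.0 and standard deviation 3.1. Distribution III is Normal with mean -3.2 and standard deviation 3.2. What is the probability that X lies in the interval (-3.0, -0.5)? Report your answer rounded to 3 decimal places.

Conditional on each component, P(-3.0 < X < -0.5): I: 0.356552; II: 0.000339451; III: 0.275678.
By total probability, P(-3.0 < X < -0.5) = 0.333333·0.356552 + 0.333333·0.000339451 + 0.333333·0.275678 = 0.210856.

0.211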